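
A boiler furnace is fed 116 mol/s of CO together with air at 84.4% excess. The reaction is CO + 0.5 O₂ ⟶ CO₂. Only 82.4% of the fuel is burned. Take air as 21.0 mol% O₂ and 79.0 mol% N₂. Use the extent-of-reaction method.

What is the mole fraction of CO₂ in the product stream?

0.166

Stoichiometric O₂ = 0.5 × 116 = 58 mol/s; O₂ fed = 58 × 1.844 = 107 mol/s.
N₂ fed = 107 × 79/21 = 402.3 mol/s.
Fuel reacted = 0.824 × 116 → ξ = 95.58 mol/s.
Outlet (n = n₀ + ν ξ):
  CO: 116 − 1(95.58) = 20.42
  O₂: 107 − 0.5(95.58) = 59.16
  N₂: 402.3 (inert)
  CO₂: 0 + 1(95.58) = 95.58
Total out = 577.5 mol/s; y_CO₂ = 95.58 / 577.5 = 0.1655.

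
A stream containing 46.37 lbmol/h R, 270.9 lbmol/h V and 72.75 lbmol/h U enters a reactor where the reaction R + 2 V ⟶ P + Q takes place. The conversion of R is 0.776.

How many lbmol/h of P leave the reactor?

R reacted = 0.776 × 46.37 = 35.98 lbmol/h; ν_R = −1, so ξ = 35.98/1 = 35.98 lbmol/h.
Outlet amounts (n = n₀ + ν ξ):
  R: 46.37 − 1(35.98) = 10.39
  V: 270.9 − 2(35.98) = 198.9
  P: 0 + 1(35.98) = 35.98
  Q: 0 + 1(35.98) = 35.98
  U: 72.75 (inert)

36 lbmol/h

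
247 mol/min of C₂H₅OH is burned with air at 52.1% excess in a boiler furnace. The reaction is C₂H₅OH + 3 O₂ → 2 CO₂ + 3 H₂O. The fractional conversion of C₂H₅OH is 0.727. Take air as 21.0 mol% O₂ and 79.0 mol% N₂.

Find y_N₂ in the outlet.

0.732

Stoichiometric O₂ = 3 × 247 = 741 mol/min; O₂ fed = 741 × 1.521 = 1127 mol/min.
N₂ fed = 1127 × 79/21 = 4240 mol/min.
Fuel reacted = 0.727 × 247 → ξ = 179.6 mol/min.
Outlet (n = n₀ + ν ξ):
  C₂H₅OH: 247 − 1(179.6) = 67.43
  O₂: 1127 − 3(179.6) = 588.4
  N₂: 4240 (inert)
  CO₂: 0 + 2(179.6) = 359.1
  H₂O: 0 + 3(179.6) = 538.7
Total out = 5794 mol/min; y_N₂ = 4240 / 5794 = 0.7318.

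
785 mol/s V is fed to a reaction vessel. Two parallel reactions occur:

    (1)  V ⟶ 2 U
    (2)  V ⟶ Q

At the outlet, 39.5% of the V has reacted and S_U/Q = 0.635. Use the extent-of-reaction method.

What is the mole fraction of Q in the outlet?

Conversion of V: V consumed = 0.395 × 785 = 310.1 mol/s = 1ξ₁ + 1ξ₂.
Selectivity: 2ξ₁ / (1ξ₂) = 0.635 → ξ₁ = 0.3175 ξ₂.
Substitute: (1·0.3175 + 1) ξ₂ = 310.1 → ξ₂ = 235.4 mol/s, ξ₁ = 74.72 mol/s.
Outlet amounts (n = n₀ + Σ ν·ξ):
  V: 785 − 1(74.72) − 1(235.4) = 474.9
  U: 0 + 2(74.72) = 149.4
  Q: 0 + 1(235.4) = 235.4
Total out = 859.7 mol/s; y_Q = 235.4 / 859.7 = 0.2738.

0.274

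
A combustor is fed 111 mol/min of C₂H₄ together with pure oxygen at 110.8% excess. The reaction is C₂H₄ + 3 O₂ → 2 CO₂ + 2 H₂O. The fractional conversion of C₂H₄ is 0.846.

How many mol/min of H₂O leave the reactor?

Stoichiometric O₂ = 3 × 111 = 333 mol/min; O₂ fed = 333 × 2.108 = 702 mol/min.
Fuel reacted = 0.846 × 111 → ξ = 93.91 mol/min.
Outlet (n = n₀ + ν ξ):
  C₂H₄: 111 − 1(93.91) = 17.09
  O₂: 702 − 3(93.91) = 420.2
  CO₂: 0 + 2(93.91) = 187.8
  H₂O: 0 + 2(93.91) = 187.8

188 mol/min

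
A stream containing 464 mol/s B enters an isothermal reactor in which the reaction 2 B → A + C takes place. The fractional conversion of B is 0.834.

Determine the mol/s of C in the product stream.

193 mol/s

B reacted = 0.834 × 464 = 387 mol/s; ν_B = −2, so ξ = 387/2 = 193.5 mol/s.
Outlet amounts (n = n₀ + ν ξ):
  B: 464 − 2(193.5) = 77.02
  A: 0 + 1(193.5) = 193.5
  C: 0 + 1(193.5) = 193.5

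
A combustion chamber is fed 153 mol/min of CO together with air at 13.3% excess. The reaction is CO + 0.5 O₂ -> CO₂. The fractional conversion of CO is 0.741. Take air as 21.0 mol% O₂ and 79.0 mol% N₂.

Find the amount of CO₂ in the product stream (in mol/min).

113 mol/min

Stoichiometric O₂ = 0.5 × 153 = 76.5 mol/min; O₂ fed = 76.5 × 1.133 = 86.67 mol/min.
N₂ fed = 86.67 × 79/21 = 326.1 mol/min.
Fuel reacted = 0.741 × 153 → ξ = 113.4 mol/min.
Outlet (n = n₀ + ν ξ):
  CO: 153 − 1(113.4) = 39.63
  O₂: 86.67 − 0.5(113.4) = 29.99
  N₂: 326.1 (inert)
  CO₂: 0 + 1(113.4) = 113.4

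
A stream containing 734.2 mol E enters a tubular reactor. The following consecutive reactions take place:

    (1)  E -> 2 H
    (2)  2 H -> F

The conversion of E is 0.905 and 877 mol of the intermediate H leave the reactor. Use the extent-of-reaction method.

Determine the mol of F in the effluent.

Conversion of E: E consumed = 1ξ₁ = 0.905 × 734.2 → ξ₁ = 664.5 mol.
H balance: n_H = 0 + 2ξ₁ − 2ξ₂ = 877 → ξ₂ = (2·664.5 − 877)/2 = 226 mol.
Outlet amounts (n = n₀ + Σ ν·ξ):
  E: 734.2 − 1(664.5) = 69.75
  H: 0 + 2(664.5) − 2(226) = 877
  F: 0 + 1(226) = 226

226 mol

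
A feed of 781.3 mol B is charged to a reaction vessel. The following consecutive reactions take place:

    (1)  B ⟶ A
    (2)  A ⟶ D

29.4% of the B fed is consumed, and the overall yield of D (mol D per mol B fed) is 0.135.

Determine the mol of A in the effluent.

124 mol

Conversion of B: B consumed = 1ξ₁ = 0.294 × 781.3 → ξ₁ = 229.7 mol.
Yield of D: 1ξ₂ / 781.3 = 0.135 → ξ₂ = 105.5 mol.
Outlet amounts (n = n₀ + Σ ν·ξ):
  B: 781.3 − 1(229.7) = 551.6
  A: 0 + 1(229.7) − 1(105.5) = 124.2
  D: 0 + 1(105.5) = 105.5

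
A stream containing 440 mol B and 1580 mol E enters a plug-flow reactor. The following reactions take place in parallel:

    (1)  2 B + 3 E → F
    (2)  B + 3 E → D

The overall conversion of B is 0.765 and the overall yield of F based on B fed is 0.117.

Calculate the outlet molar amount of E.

Yield of F: 1ξ₁ / 440 = 0.117 → ξ₁ = 51.48 mol.
Conversion of B: 2ξ₁ + 1ξ₂ = 0.765 × 440 = 336.6 → ξ₂ = 233.6 mol.
Outlet amounts (n = n₀ + Σ ν·ξ):
  B: 440 − 2(51.48) − 1(233.6) = 103.4
  E: 1580 − 3(51.48) − 3(233.6) = 724.6
  F: 0 + 1(51.48) = 51.48
  D: 0 + 1(233.6) = 233.6

725 mol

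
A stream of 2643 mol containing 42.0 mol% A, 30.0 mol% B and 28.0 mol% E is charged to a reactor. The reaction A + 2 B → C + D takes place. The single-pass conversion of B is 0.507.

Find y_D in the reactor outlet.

0.0823

B reacted = 0.507 × 792.9 = 402 mol; ν_B = −2, so ξ = 402/2 = 201 mol.
Outlet amounts (n = n₀ + ν ξ):
  A: 1110 − 1(201) = 909.1
  B: 792.9 − 2(201) = 390.9
  C: 0 + 1(201) = 201
  D: 0 + 1(201) = 201
  E: 740 (inert)
Total out = 2442 mol; y_D = 201 / 2442 = 0.08231.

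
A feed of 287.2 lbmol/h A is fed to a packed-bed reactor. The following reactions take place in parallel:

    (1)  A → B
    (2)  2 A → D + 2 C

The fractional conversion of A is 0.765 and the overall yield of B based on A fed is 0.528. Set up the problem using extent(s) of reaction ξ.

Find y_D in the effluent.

Yield of B: 1ξ₁ / 287.2 = 0.528 → ξ₁ = 151.6 lbmol/h.
Conversion of A: 1ξ₁ + 2ξ₂ = 0.765 × 287.2 = 219.7 → ξ₂ = 34.03 lbmol/h.
Outlet amounts (n = n₀ + Σ ν·ξ):
  A: 287.2 − 1(151.6) − 2(34.03) = 67.49
  B: 0 + 1(151.6) = 151.6
  D: 0 + 1(34.03) = 34.03
  C: 0 + 2(34.03) = 68.07
Total out = 321.2 lbmol/h; y_D = 34.03 / 321.2 = 0.1059.

0.106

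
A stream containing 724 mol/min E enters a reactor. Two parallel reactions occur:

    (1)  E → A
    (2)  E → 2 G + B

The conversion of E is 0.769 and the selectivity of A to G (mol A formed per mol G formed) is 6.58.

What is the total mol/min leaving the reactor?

Conversion of E: E consumed = 0.769 × 724 = 556.8 mol/min = 1ξ₁ + 1ξ₂.
Selectivity: 1ξ₁ / (2ξ₂) = 6.58 → ξ₁ = 13.16 ξ₂.
Substitute: (1·13.16 + 1) ξ₂ = 556.8 → ξ₂ = 39.32 mol/min, ξ₁ = 517.4 mol/min.
Outlet amounts (n = n₀ + Σ ν·ξ):
  E: 724 − 1(517.4) − 1(39.32) = 167.2
  A: 0 + 1(517.4) = 517.4
  G: 0 + 2(39.32) = 78.64
  B: 0 + 1(39.32) = 39.32
Total out = 167.2 + 517.4 + 78.64 + 39.32 = 802.6 mol/min.

803 mol/min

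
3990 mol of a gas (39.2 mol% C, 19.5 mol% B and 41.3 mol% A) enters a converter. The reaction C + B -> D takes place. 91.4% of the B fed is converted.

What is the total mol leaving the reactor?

3280 mol

B reacted = 0.914 × 778 = 711.1 mol; ν_B = −1, so ξ = 711.1/1 = 711.1 mol.
Outlet amounts (n = n₀ + ν ξ):
  C: 1564 − 1(711.1) = 852.9
  B: 778 − 1(711.1) = 66.91
  D: 0 + 1(711.1) = 711.1
  A: 1648 (inert)
Total out = 852.9 + 66.91 + 711.1 + 1648 = 3279 mol.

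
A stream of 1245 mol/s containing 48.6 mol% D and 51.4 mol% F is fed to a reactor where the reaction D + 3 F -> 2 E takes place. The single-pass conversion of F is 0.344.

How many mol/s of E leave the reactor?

F reacted = 0.344 × 639.9 = 220.1 mol/s; ν_F = −3, so ξ = 220.1/3 = 73.38 mol/s.
Outlet amounts (n = n₀ + ν ξ):
  D: 605.1 − 1(73.38) = 531.7
  F: 639.9 − 3(73.38) = 419.8
  E: 0 + 2(73.38) = 146.8

147 mol/s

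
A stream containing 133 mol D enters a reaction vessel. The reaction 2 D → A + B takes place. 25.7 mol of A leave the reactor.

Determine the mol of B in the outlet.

For A: n = n₀ + 1ξ → 25.7 = 0 + 1ξ, giving ξ = 25.7 mol.
Outlet amounts (n = n₀ + ν ξ):
  D: 133 − 2(25.7) = 81.6
  A: 0 + 1(25.7) = 25.7
  B: 0 + 1(25.7) = 25.7

25.7 mol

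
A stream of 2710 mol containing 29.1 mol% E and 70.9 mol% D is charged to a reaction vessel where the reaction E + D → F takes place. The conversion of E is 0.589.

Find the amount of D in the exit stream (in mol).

E reacted = 0.589 × 788.6 = 464.5 mol; ν_E = −1, so ξ = 464.5/1 = 464.5 mol.
Outlet amounts (n = n₀ + ν ξ):
  E: 788.6 − 1(464.5) = 324.1
  D: 1921 − 1(464.5) = 1457
  F: 0 + 1(464.5) = 464.5

1460 mol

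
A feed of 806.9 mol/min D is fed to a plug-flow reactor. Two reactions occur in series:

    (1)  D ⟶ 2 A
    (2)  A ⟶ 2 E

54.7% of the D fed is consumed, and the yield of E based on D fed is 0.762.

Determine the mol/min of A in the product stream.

575 mol/min

Conversion of D: D consumed = 1ξ₁ = 0.547 × 806.9 → ξ₁ = 441.4 mol/min.
Yield of E: 2ξ₂ / 806.9 = 0.762 → ξ₂ = 307.4 mol/min.
Outlet amounts (n = n₀ + Σ ν·ξ):
  D: 806.9 − 1(441.4) = 365.5
  A: 0 + 2(441.4) − 1(307.4) = 575.3
  E: 0 + 2(307.4) = 614.9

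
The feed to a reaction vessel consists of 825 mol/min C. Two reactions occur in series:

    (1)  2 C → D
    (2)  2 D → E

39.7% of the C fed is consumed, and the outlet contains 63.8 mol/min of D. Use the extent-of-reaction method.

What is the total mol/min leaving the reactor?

Conversion of C: C consumed = 2ξ₁ = 0.397 × 825 → ξ₁ = 163.8 mol/min.
D balance: n_D = 0 + 1ξ₁ − 2ξ₂ = 63.8 → ξ₂ = (1·163.8 − 63.8)/2 = 49.98 mol/min.
Outlet amounts (n = n₀ + Σ ν·ξ):
  C: 825 − 2(163.8) = 497.5
  D: 0 + 1(163.8) − 2(49.98) = 63.8
  E: 0 + 1(49.98) = 49.98
Total out = 497.5 + 63.8 + 49.98 = 611.3 mol/min.

611 mol/min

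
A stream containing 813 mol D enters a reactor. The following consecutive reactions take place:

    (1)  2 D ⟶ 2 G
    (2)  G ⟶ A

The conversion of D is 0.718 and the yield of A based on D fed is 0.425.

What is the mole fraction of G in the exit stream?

Conversion of D: D consumed = 2ξ₁ = 0.718 × 813 → ξ₁ = 291.9 mol.
Yield of A: 1ξ₂ / 813 = 0.425 → ξ₂ = 345.5 mol.
Outlet amounts (n = n₀ + Σ ν·ξ):
  D: 813 − 2(291.9) = 229.3
  G: 0 + 2(291.9) − 1(345.5) = 238.2
  A: 0 + 1(345.5) = 345.5
Total out = 813 mol; y_G = 238.2 / 813 = 0.293.

0.293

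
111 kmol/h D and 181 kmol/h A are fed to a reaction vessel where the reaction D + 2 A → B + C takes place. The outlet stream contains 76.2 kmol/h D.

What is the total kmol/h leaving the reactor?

For D: n = n₀ − 1ξ → 76.2 = 111 − 1ξ, giving ξ = 34.8 kmol/h.
Outlet amounts (n = n₀ + ν ξ):
  D: 111 − 1(34.8) = 76.2
  A: 181 − 2(34.8) = 111.4
  B: 0 + 1(34.8) = 34.8
  C: 0 + 1(34.8) = 34.8
Total out = 76.2 + 111.4 + 34.8 + 34.8 = 257.2 kmol/h.

257 kmol/h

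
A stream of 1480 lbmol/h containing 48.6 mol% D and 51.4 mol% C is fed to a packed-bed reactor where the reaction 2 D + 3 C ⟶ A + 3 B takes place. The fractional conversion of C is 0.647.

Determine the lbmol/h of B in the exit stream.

C reacted = 0.647 × 760.7 = 492.2 lbmol/h; ν_C = −3, so ξ = 492.2/3 = 164.1 lbmol/h.
Outlet amounts (n = n₀ + ν ξ):
  D: 719.3 − 2(164.1) = 391.2
  C: 760.7 − 3(164.1) = 268.5
  A: 0 + 1(164.1) = 164.1
  B: 0 + 3(164.1) = 492.2

492 lbmol/h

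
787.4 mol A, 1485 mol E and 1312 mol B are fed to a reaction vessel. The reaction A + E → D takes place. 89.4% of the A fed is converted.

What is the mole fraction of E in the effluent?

0.271

A reacted = 0.894 × 787.4 = 703.9 mol; ν_A = −1, so ξ = 703.9/1 = 703.9 mol.
Outlet amounts (n = n₀ + ν ξ):
  A: 787.4 − 1(703.9) = 83.46
  E: 1485 − 1(703.9) = 781.1
  D: 0 + 1(703.9) = 703.9
  B: 1312 (inert)
Total out = 2880 mol; y_E = 781.1 / 2880 = 0.2712.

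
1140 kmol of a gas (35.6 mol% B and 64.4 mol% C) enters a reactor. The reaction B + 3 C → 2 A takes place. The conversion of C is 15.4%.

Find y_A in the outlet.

C reacted = 0.154 × 734.2 = 113.1 kmol; ν_C = −3, so ξ = 113.1/3 = 37.69 kmol.
Outlet amounts (n = n₀ + ν ξ):
  B: 405.8 − 1(37.69) = 368.2
  C: 734.2 − 3(37.69) = 621.1
  A: 0 + 2(37.69) = 75.37
Total out = 1065 kmol; y_A = 75.37 / 1065 = 0.0708.

0.0708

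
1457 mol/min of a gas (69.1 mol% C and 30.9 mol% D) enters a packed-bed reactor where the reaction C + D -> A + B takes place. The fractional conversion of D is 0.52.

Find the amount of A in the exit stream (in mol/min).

234 mol/min

D reacted = 0.52 × 450.2 = 234.1 mol/min; ν_D = −1, so ξ = 234.1/1 = 234.1 mol/min.
Outlet amounts (n = n₀ + ν ξ):
  C: 1007 − 1(234.1) = 772.7
  D: 450.2 − 1(234.1) = 216.1
  A: 0 + 1(234.1) = 234.1
  B: 0 + 1(234.1) = 234.1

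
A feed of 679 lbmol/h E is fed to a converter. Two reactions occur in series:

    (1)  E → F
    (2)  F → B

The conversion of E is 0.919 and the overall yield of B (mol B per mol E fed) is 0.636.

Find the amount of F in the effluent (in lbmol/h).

192 lbmol/h

Conversion of E: E consumed = 1ξ₁ = 0.919 × 679 → ξ₁ = 624 lbmol/h.
Yield of B: 1ξ₂ / 679 = 0.636 → ξ₂ = 431.8 lbmol/h.
Outlet amounts (n = n₀ + Σ ν·ξ):
  E: 679 − 1(624) = 55
  F: 0 + 1(624) − 1(431.8) = 192.2
  B: 0 + 1(431.8) = 431.8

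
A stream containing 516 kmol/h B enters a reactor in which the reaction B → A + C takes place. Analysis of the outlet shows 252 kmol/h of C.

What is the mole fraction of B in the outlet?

0.344

For C: n = n₀ + 1ξ → 252 = 0 + 1ξ, giving ξ = 252 kmol/h.
Outlet amounts (n = n₀ + ν ξ):
  B: 516 − 1(252) = 264
  A: 0 + 1(252) = 252
  C: 0 + 1(252) = 252
Total out = 768 kmol/h; y_B = 264 / 768 = 0.3438.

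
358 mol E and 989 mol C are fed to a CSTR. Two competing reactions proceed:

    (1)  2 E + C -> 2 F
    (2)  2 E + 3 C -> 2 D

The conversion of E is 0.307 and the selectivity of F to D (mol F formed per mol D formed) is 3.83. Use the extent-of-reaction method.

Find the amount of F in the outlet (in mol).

Conversion of E: E consumed = 0.307 × 358 = 109.9 mol = 2ξ₁ + 2ξ₂.
Selectivity: 2ξ₁ / (2ξ₂) = 3.83 → ξ₁ = 3.83 ξ₂.
Substitute: (2·3.83 + 2) ξ₂ = 109.9 → ξ₂ = 11.38 mol, ξ₁ = 43.58 mol.
Outlet amounts (n = n₀ + Σ ν·ξ):
  E: 358 − 2(43.58) − 2(11.38) = 248.1
  C: 989 − 1(43.58) − 3(11.38) = 911.3
  F: 0 + 2(43.58) = 87.15
  D: 0 + 2(11.38) = 22.75

87.2 mol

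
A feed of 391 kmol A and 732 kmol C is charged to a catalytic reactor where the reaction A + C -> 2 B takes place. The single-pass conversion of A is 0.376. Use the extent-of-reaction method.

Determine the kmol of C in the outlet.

585 kmol

A reacted = 0.376 × 391 = 147 kmol; ν_A = −1, so ξ = 147/1 = 147 kmol.
Outlet amounts (n = n₀ + ν ξ):
  A: 391 − 1(147) = 244
  C: 732 − 1(147) = 585
  B: 0 + 2(147) = 294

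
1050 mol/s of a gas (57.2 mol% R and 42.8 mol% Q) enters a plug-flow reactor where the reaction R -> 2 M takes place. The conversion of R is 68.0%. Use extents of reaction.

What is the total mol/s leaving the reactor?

1460 mol/s

R reacted = 0.68 × 600.6 = 408.4 mol/s; ν_R = −1, so ξ = 408.4/1 = 408.4 mol/s.
Outlet amounts (n = n₀ + ν ξ):
  R: 600.6 − 1(408.4) = 192.2
  M: 0 + 2(408.4) = 816.8
  Q: 449.4 (inert)
Total out = 192.2 + 816.8 + 449.4 = 1458 mol/s.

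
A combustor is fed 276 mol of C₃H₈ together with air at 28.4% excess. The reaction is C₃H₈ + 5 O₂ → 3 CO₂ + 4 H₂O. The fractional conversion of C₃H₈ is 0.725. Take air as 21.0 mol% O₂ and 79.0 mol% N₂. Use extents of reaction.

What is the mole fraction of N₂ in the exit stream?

0.748

Stoichiometric O₂ = 5 × 276 = 1380 mol; O₂ fed = 1380 × 1.284 = 1772 mol.
N₂ fed = 1772 × 79/21 = 6666 mol.
Fuel reacted = 0.725 × 276 → ξ = 200.1 mol.
Outlet (n = n₀ + ν ξ):
  C₃H₈: 276 − 1(200.1) = 75.9
  O₂: 1772 − 5(200.1) = 771.4
  N₂: 6666 (inert)
  CO₂: 0 + 3(200.1) = 600.3
  H₂O: 0 + 4(200.1) = 800.4
Total out = 8914 mol; y_N₂ = 6666 / 8914 = 0.7478.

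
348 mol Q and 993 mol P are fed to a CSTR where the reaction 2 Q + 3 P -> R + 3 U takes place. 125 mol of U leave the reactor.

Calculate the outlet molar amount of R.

For U: n = n₀ + 3ξ → 125 = 0 + 3ξ, giving ξ = 41.67 mol.
Outlet amounts (n = n₀ + ν ξ):
  Q: 348 − 2(41.67) = 264.7
  P: 993 − 3(41.67) = 868
  R: 0 + 1(41.67) = 41.67
  U: 0 + 3(41.67) = 125

41.7 mol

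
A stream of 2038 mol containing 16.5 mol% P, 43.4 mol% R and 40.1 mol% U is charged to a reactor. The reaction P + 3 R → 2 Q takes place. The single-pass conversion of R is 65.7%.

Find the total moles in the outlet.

R reacted = 0.657 × 884.5 = 581.1 mol; ν_R = −3, so ξ = 581.1/3 = 193.7 mol.
Outlet amounts (n = n₀ + ν ξ):
  P: 336.3 − 1(193.7) = 142.6
  R: 884.5 − 3(193.7) = 303.4
  Q: 0 + 2(193.7) = 387.4
  U: 817.2 (inert)
Total out = 142.6 + 303.4 + 387.4 + 817.2 = 1651 mol.

1650 mol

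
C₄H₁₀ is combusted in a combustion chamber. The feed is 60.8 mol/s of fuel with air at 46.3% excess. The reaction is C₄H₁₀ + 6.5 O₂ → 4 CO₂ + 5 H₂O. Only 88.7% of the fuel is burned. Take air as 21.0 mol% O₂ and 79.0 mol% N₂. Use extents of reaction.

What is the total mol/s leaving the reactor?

Stoichiometric O₂ = 6.5 × 60.8 = 395.2 mol/s; O₂ fed = 395.2 × 1.463 = 578.2 mol/s.
N₂ fed = 578.2 × 79/21 = 2175 mol/s.
Fuel reacted = 0.887 × 60.8 → ξ = 53.93 mol/s.
Outlet (n = n₀ + ν ξ):
  C₄H₁₀: 60.8 − 1(53.93) = 6.87
  O₂: 578.2 − 6.5(53.93) = 227.6
  N₂: 2175 (inert)
  CO₂: 0 + 4(53.93) = 215.7
  H₂O: 0 + 5(53.93) = 269.6
Total out = 6.87 + 227.6 + 2175 + 215.7 + 269.6 = 2895 mol/s.

2890 mol/s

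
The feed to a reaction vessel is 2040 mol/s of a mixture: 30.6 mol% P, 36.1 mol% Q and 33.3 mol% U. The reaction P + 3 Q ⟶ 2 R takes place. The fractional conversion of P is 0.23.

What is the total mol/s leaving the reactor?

P reacted = 0.23 × 624.2 = 143.6 mol/s; ν_P = −1, so ξ = 143.6/1 = 143.6 mol/s.
Outlet amounts (n = n₀ + ν ξ):
  P: 624.2 − 1(143.6) = 480.7
  Q: 736.4 − 3(143.6) = 305.7
  R: 0 + 2(143.6) = 287.2
  U: 679.3 (inert)
Total out = 480.7 + 305.7 + 287.2 + 679.3 = 1753 mol/s.

1750 mol/s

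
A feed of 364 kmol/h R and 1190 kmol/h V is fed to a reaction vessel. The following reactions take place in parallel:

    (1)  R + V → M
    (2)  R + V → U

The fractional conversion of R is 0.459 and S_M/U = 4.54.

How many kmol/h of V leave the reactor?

Conversion of R: R consumed = 0.459 × 364 = 167.1 kmol/h = 1ξ₁ + 1ξ₂.
Selectivity: 1ξ₁ / (1ξ₂) = 4.54 → ξ₁ = 4.54 ξ₂.
Substitute: (1·4.54 + 1) ξ₂ = 167.1 → ξ₂ = 30.16 kmol/h, ξ₁ = 136.9 kmol/h.
Outlet amounts (n = n₀ + Σ ν·ξ):
  R: 364 − 1(136.9) − 1(30.16) = 196.9
  V: 1190 − 1(136.9) − 1(30.16) = 1023
  M: 0 + 1(136.9) = 136.9
  U: 0 + 1(30.16) = 30.16

1020 kmol/h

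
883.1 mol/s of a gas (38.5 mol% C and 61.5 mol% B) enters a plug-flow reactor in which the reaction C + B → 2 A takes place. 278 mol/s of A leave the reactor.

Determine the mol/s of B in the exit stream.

404 mol/s

For A: n = n₀ + 2ξ → 278 = 0 + 2ξ, giving ξ = 139 mol/s.
Outlet amounts (n = n₀ + ν ξ):
  C: 340 − 1(139) = 201
  B: 543.1 − 1(139) = 404.1
  A: 0 + 2(139) = 278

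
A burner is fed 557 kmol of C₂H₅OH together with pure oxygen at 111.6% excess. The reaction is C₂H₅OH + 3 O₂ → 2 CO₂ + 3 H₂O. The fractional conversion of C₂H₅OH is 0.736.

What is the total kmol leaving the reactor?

4500 kmol

Stoichiometric O₂ = 3 × 557 = 1671 kmol; O₂ fed = 1671 × 2.116 = 3536 kmol.
Fuel reacted = 0.736 × 557 → ξ = 410 kmol.
Outlet (n = n₀ + ν ξ):
  C₂H₅OH: 557 − 1(410) = 147
  O₂: 3536 − 3(410) = 2306
  CO₂: 0 + 2(410) = 819.9
  H₂O: 0 + 3(410) = 1230
Total out = 147 + 2306 + 819.9 + 1230 = 4503 kmol.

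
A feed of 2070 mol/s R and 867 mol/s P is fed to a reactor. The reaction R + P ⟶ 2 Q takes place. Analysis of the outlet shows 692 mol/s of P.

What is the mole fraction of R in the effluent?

For P: n = n₀ − 1ξ → 692 = 867 − 1ξ, giving ξ = 175 mol/s.
Outlet amounts (n = n₀ + ν ξ):
  R: 2070 − 1(175) = 1895
  P: 867 − 1(175) = 692
  Q: 0 + 2(175) = 350
Total out = 2937 mol/s; y_R = 1895 / 2937 = 0.6452.

0.645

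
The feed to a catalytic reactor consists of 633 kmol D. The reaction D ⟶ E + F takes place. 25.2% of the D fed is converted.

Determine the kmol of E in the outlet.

160 kmol

D reacted = 0.252 × 633 = 159.5 kmol; ν_D = −1, so ξ = 159.5/1 = 159.5 kmol.
Outlet amounts (n = n₀ + ν ξ):
  D: 633 − 1(159.5) = 473.5
  E: 0 + 1(159.5) = 159.5
  F: 0 + 1(159.5) = 159.5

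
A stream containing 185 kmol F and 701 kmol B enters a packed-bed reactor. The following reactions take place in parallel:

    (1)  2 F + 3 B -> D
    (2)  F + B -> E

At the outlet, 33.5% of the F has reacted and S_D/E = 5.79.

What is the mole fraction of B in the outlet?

0.796

Conversion of F: F consumed = 0.335 × 185 = 61.98 kmol = 2ξ₁ + 1ξ₂.
Selectivity: 1ξ₁ / (1ξ₂) = 5.79 → ξ₁ = 5.79 ξ₂.
Substitute: (2·5.79 + 1) ξ₂ = 61.98 → ξ₂ = 4.926 kmol, ξ₁ = 28.52 kmol.
Outlet amounts (n = n₀ + Σ ν·ξ):
  F: 185 − 2(28.52) − 1(4.926) = 123
  B: 701 − 3(28.52) − 1(4.926) = 610.5
  D: 0 + 1(28.52) = 28.52
  E: 0 + 1(4.926) = 4.926
Total out = 767 kmol; y_B = 610.5 / 767 = 0.796.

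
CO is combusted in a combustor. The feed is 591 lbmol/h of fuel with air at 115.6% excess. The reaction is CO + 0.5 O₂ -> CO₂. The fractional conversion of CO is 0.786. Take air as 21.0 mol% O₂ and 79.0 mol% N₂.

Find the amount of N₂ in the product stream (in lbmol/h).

Stoichiometric O₂ = 0.5 × 591 = 295.5 lbmol/h; O₂ fed = 295.5 × 2.156 = 637.1 lbmol/h.
N₂ fed = 637.1 × 79/21 = 2397 lbmol/h.
Fuel reacted = 0.786 × 591 → ξ = 464.5 lbmol/h.
Outlet (n = n₀ + ν ξ):
  CO: 591 − 1(464.5) = 126.5
  O₂: 637.1 − 0.5(464.5) = 404.8
  N₂: 2397 (inert)
  CO₂: 0 + 1(464.5) = 464.5

2400 lbmol/h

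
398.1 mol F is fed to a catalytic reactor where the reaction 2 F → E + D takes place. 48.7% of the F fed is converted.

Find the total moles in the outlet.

F reacted = 0.487 × 398.1 = 193.9 mol; ν_F = −2, so ξ = 193.9/2 = 96.94 mol.
Outlet amounts (n = n₀ + ν ξ):
  F: 398.1 − 2(96.94) = 204.2
  E: 0 + 1(96.94) = 96.94
  D: 0 + 1(96.94) = 96.94
Total out = 204.2 + 96.94 + 96.94 = 398.1 mol.

398 mol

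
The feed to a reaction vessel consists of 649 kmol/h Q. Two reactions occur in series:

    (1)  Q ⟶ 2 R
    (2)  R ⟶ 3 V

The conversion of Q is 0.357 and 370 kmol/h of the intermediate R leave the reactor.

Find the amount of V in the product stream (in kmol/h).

Conversion of Q: Q consumed = 1ξ₁ = 0.357 × 649 → ξ₁ = 231.7 kmol/h.
R balance: n_R = 0 + 2ξ₁ − 1ξ₂ = 370 → ξ₂ = (2·231.7 − 370)/1 = 93.39 kmol/h.
Outlet amounts (n = n₀ + Σ ν·ξ):
  Q: 649 − 1(231.7) = 417.3
  R: 0 + 2(231.7) − 1(93.39) = 370
  V: 0 + 3(93.39) = 280.2

280 kmol/h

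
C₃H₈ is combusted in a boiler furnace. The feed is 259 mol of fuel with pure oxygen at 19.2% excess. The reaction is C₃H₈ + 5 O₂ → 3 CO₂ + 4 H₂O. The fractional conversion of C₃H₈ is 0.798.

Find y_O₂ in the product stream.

Stoichiometric O₂ = 5 × 259 = 1295 mol; O₂ fed = 1295 × 1.192 = 1544 mol.
Fuel reacted = 0.798 × 259 → ξ = 206.7 mol.
Outlet (n = n₀ + ν ξ):
  C₃H₈: 259 − 1(206.7) = 52.32
  O₂: 1544 − 5(206.7) = 510.2
  CO₂: 0 + 3(206.7) = 620
  H₂O: 0 + 4(206.7) = 826.7
Total out = 2009 mol; y_O₂ = 510.2 / 2009 = 0.2539.

0.254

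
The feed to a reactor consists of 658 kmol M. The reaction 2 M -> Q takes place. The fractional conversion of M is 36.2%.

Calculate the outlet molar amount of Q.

119 kmol

M reacted = 0.362 × 658 = 238.2 kmol; ν_M = −2, so ξ = 238.2/2 = 119.1 kmol.
Outlet amounts (n = n₀ + ν ξ):
  M: 658 − 2(119.1) = 419.8
  Q: 0 + 1(119.1) = 119.1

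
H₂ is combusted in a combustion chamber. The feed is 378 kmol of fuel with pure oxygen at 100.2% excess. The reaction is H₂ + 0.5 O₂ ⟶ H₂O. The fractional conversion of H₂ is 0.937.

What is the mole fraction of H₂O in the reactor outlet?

0.611

Stoichiometric O₂ = 0.5 × 378 = 189 kmol; O₂ fed = 189 × 2.002 = 378.4 kmol.
Fuel reacted = 0.937 × 378 → ξ = 354.2 kmol.
Outlet (n = n₀ + ν ξ):
  H₂: 378 − 1(354.2) = 23.81
  O₂: 378.4 − 0.5(354.2) = 201.3
  H₂O: 0 + 1(354.2) = 354.2
Total out = 579.3 kmol; y_H₂O = 354.2 / 579.3 = 0.6114.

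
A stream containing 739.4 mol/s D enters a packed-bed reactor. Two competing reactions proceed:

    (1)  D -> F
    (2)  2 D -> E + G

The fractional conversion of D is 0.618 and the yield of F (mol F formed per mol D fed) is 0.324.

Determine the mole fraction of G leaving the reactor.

Yield of F: 1ξ₁ / 739.4 = 0.324 → ξ₁ = 239.6 mol/s.
Conversion of D: 1ξ₁ + 2ξ₂ = 0.618 × 739.4 = 456.9 → ξ₂ = 108.7 mol/s.
Outlet amounts (n = n₀ + Σ ν·ξ):
  D: 739.4 − 1(239.6) − 2(108.7) = 282.5
  F: 0 + 1(239.6) = 239.6
  E: 0 + 1(108.7) = 108.7
  G: 0 + 1(108.7) = 108.7
Total out = 739.4 mol/s; y_G = 108.7 / 739.4 = 0.147.

0.147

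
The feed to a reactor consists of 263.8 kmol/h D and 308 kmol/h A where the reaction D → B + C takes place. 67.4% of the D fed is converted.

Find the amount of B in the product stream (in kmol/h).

D reacted = 0.674 × 263.8 = 177.8 kmol/h; ν_D = −1, so ξ = 177.8/1 = 177.8 kmol/h.
Outlet amounts (n = n₀ + ν ξ):
  D: 263.8 − 1(177.8) = 86
  B: 0 + 1(177.8) = 177.8
  C: 0 + 1(177.8) = 177.8
  A: 308 (inert)

178 kmol/h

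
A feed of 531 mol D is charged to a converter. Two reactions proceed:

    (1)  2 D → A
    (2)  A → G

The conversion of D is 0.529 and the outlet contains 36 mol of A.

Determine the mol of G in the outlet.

Conversion of D: D consumed = 2ξ₁ = 0.529 × 531 → ξ₁ = 140.4 mol.
A balance: n_A = 0 + 1ξ₁ − 1ξ₂ = 36 → ξ₂ = (1·140.4 − 36)/1 = 104.4 mol.
Outlet amounts (n = n₀ + Σ ν·ξ):
  D: 531 − 2(140.4) = 250.1
  A: 0 + 1(140.4) − 1(104.4) = 36
  G: 0 + 1(104.4) = 104.4

104 mol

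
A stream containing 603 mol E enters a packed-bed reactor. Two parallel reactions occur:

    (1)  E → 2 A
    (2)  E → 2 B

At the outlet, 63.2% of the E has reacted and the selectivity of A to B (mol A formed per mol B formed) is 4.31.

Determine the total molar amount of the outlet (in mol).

Conversion of E: E consumed = 0.632 × 603 = 381.1 mol = 1ξ₁ + 1ξ₂.
Selectivity: 2ξ₁ / (2ξ₂) = 4.31 → ξ₁ = 4.31 ξ₂.
Substitute: (1·4.31 + 1) ξ₂ = 381.1 → ξ₂ = 71.77 mol, ξ₁ = 309.3 mol.
Outlet amounts (n = n₀ + Σ ν·ξ):
  E: 603 − 1(309.3) − 1(71.77) = 221.9
  A: 0 + 2(309.3) = 618.7
  B: 0 + 2(71.77) = 143.5
Total out = 221.9 + 618.7 + 143.5 = 984.1 mol.

984 mol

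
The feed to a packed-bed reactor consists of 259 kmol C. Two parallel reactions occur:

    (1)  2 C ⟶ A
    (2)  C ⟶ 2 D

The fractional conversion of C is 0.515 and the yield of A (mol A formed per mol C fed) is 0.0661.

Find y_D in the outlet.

0.581

Yield of A: 1ξ₁ / 259 = 0.0661 → ξ₁ = 17.12 kmol.
Conversion of C: 2ξ₁ + 1ξ₂ = 0.515 × 259 = 133.4 → ξ₂ = 99.15 kmol.
Outlet amounts (n = n₀ + Σ ν·ξ):
  C: 259 − 2(17.12) − 1(99.15) = 125.6
  A: 0 + 1(17.12) = 17.12
  D: 0 + 2(99.15) = 198.3
Total out = 341 kmol; y_D = 198.3 / 341 = 0.5815.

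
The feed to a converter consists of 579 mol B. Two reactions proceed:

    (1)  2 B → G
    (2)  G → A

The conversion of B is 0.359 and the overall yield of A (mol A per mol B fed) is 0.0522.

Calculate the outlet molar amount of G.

73.7 mol

Conversion of B: B consumed = 2ξ₁ = 0.359 × 579 → ξ₁ = 103.9 mol.
Yield of A: 1ξ₂ / 579 = 0.0522 → ξ₂ = 30.22 mol.
Outlet amounts (n = n₀ + Σ ν·ξ):
  B: 579 − 2(103.9) = 371.1
  G: 0 + 1(103.9) − 1(30.22) = 73.71
  A: 0 + 1(30.22) = 30.22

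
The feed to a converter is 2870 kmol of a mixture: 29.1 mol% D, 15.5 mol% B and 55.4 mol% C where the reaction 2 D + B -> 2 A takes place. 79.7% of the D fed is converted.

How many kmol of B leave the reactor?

D reacted = 0.797 × 835.2 = 665.6 kmol; ν_D = −2, so ξ = 665.6/2 = 332.8 kmol.
Outlet amounts (n = n₀ + ν ξ):
  D: 835.2 − 2(332.8) = 169.5
  B: 444.9 − 1(332.8) = 112
  A: 0 + 2(332.8) = 665.6
  C: 1590 (inert)

112 kmol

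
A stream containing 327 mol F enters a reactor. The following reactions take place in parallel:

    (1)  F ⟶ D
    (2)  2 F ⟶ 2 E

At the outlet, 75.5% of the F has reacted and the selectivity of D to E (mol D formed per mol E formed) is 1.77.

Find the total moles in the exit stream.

327 mol

Conversion of F: F consumed = 0.755 × 327 = 246.9 mol = 1ξ₁ + 2ξ₂.
Selectivity: 1ξ₁ / (2ξ₂) = 1.77 → ξ₁ = 3.54 ξ₂.
Substitute: (1·3.54 + 2) ξ₂ = 246.9 → ξ₂ = 44.56 mol, ξ₁ = 157.8 mol.
Outlet amounts (n = n₀ + Σ ν·ξ):
  F: 327 − 1(157.8) − 2(44.56) = 80.12
  D: 0 + 1(157.8) = 157.8
  E: 0 + 2(44.56) = 89.13
Total out = 80.12 + 157.8 + 89.13 = 327 mol.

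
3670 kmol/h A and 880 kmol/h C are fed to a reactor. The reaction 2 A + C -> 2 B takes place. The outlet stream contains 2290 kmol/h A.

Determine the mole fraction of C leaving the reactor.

0.0492

For A: n = n₀ − 2ξ → 2290 = 3670 − 2ξ, giving ξ = 690 kmol/h.
Outlet amounts (n = n₀ + ν ξ):
  A: 3670 − 2(690) = 2290
  C: 880 − 1(690) = 190
  B: 0 + 2(690) = 1380
Total out = 3860 kmol/h; y_C = 190 / 3860 = 0.04922.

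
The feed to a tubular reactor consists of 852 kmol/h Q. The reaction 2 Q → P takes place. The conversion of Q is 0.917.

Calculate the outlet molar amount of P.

391 kmol/h

Q reacted = 0.917 × 852 = 781.3 kmol/h; ν_Q = −2, so ξ = 781.3/2 = 390.6 kmol/h.
Outlet amounts (n = n₀ + ν ξ):
  Q: 852 − 2(390.6) = 70.72
  P: 0 + 1(390.6) = 390.6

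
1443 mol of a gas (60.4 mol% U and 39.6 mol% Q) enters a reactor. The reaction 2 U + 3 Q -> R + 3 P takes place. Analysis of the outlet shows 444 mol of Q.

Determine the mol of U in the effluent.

For Q: n = n₀ − 3ξ → 444 = 571.4 − 3ξ, giving ξ = 42.48 mol.
Outlet amounts (n = n₀ + ν ξ):
  U: 871.6 − 2(42.48) = 786.6
  Q: 571.4 − 3(42.48) = 444
  R: 0 + 1(42.48) = 42.48
  P: 0 + 3(42.48) = 127.4

787 mol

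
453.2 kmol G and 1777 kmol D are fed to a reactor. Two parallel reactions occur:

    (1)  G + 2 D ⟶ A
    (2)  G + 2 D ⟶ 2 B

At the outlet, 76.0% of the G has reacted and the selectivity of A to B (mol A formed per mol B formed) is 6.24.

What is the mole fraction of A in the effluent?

Conversion of G: G consumed = 0.76 × 453.2 = 344.4 kmol = 1ξ₁ + 1ξ₂.
Selectivity: 1ξ₁ / (2ξ₂) = 6.24 → ξ₁ = 12.48 ξ₂.
Substitute: (1·12.48 + 1) ξ₂ = 344.4 → ξ₂ = 25.55 kmol, ξ₁ = 318.9 kmol.
Outlet amounts (n = n₀ + Σ ν·ξ):
  G: 453.2 − 1(318.9) − 1(25.55) = 108.8
  D: 1777 − 2(318.9) − 2(25.55) = 1088
  A: 0 + 1(318.9) = 318.9
  B: 0 + 2(25.55) = 51.1
Total out = 1567 kmol; y_A = 318.9 / 1567 = 0.2035.

0.204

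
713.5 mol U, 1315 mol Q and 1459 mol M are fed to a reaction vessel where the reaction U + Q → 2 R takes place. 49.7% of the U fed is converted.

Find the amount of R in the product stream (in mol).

709 mol

U reacted = 0.497 × 713.5 = 354.6 mol; ν_U = −1, so ξ = 354.6/1 = 354.6 mol.
Outlet amounts (n = n₀ + ν ξ):
  U: 713.5 − 1(354.6) = 358.9
  Q: 1315 − 1(354.6) = 960.4
  R: 0 + 2(354.6) = 709.2
  M: 1459 (inert)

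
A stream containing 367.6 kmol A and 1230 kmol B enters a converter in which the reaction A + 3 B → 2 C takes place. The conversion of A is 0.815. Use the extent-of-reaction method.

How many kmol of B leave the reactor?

A reacted = 0.815 × 367.6 = 299.6 kmol; ν_A = −1, so ξ = 299.6/1 = 299.6 kmol.
Outlet amounts (n = n₀ + ν ξ):
  A: 367.6 − 1(299.6) = 68.01
  B: 1230 − 3(299.6) = 331.2
  C: 0 + 2(299.6) = 599.2

331 kmol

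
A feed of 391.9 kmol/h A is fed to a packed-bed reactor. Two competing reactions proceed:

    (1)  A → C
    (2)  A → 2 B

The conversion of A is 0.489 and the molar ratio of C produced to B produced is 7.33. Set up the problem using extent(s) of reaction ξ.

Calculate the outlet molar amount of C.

179 kmol/h

Conversion of A: A consumed = 0.489 × 391.9 = 191.6 kmol/h = 1ξ₁ + 1ξ₂.
Selectivity: 1ξ₁ / (2ξ₂) = 7.33 → ξ₁ = 14.66 ξ₂.
Substitute: (1·14.66 + 1) ξ₂ = 191.6 → ξ₂ = 12.24 kmol/h, ξ₁ = 179.4 kmol/h.
Outlet amounts (n = n₀ + Σ ν·ξ):
  A: 391.9 − 1(179.4) − 1(12.24) = 200.3
  C: 0 + 1(179.4) = 179.4
  B: 0 + 2(12.24) = 24.47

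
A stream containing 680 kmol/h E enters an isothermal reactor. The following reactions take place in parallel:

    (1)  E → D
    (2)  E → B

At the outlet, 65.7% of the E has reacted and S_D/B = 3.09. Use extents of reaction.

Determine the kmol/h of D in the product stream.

338 kmol/h

Conversion of E: E consumed = 0.657 × 680 = 446.8 kmol/h = 1ξ₁ + 1ξ₂.
Selectivity: 1ξ₁ / (1ξ₂) = 3.09 → ξ₁ = 3.09 ξ₂.
Substitute: (1·3.09 + 1) ξ₂ = 446.8 → ξ₂ = 109.2 kmol/h, ξ₁ = 337.5 kmol/h.
Outlet amounts (n = n₀ + Σ ν·ξ):
  E: 680 − 1(337.5) − 1(109.2) = 233.2
  D: 0 + 1(337.5) = 337.5
  B: 0 + 1(109.2) = 109.2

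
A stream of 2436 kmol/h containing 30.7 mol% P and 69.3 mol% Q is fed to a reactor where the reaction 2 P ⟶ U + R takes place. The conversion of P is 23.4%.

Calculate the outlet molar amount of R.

P reacted = 0.234 × 747.9 = 175 kmol/h; ν_P = −2, so ξ = 175/2 = 87.5 kmol/h.
Outlet amounts (n = n₀ + ν ξ):
  P: 747.9 − 2(87.5) = 572.9
  U: 0 + 1(87.5) = 87.5
  R: 0 + 1(87.5) = 87.5
  Q: 1688 (inert)

87.5 kmol/h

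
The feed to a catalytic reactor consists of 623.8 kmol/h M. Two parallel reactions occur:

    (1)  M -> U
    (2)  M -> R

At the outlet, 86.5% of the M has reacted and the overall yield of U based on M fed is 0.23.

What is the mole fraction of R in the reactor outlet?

0.635

Yield of U: 1ξ₁ / 623.8 = 0.23 → ξ₁ = 143.5 kmol/h.
Conversion of M: 1ξ₁ + 1ξ₂ = 0.865 × 623.8 = 539.6 → ξ₂ = 396.1 kmol/h.
Outlet amounts (n = n₀ + Σ ν·ξ):
  M: 623.8 − 1(143.5) − 1(396.1) = 84.21
  U: 0 + 1(143.5) = 143.5
  R: 0 + 1(396.1) = 396.1
Total out = 623.8 kmol/h; y_R = 396.1 / 623.8 = 0.635.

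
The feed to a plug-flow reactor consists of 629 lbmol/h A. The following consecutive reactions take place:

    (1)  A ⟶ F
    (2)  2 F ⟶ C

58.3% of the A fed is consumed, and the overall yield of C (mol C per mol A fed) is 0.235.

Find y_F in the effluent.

Conversion of A: A consumed = 1ξ₁ = 0.583 × 629 → ξ₁ = 366.7 lbmol/h.
Yield of C: 1ξ₂ / 629 = 0.235 → ξ₂ = 147.8 lbmol/h.
Outlet amounts (n = n₀ + Σ ν·ξ):
  A: 629 − 1(366.7) = 262.3
  F: 0 + 1(366.7) − 2(147.8) = 71.08
  C: 0 + 1(147.8) = 147.8
Total out = 481.2 lbmol/h; y_F = 71.08 / 481.2 = 0.1477.

0.148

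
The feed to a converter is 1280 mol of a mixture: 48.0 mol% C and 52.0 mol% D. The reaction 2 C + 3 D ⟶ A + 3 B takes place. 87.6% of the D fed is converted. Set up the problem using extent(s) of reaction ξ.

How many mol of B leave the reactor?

583 mol

D reacted = 0.876 × 665.6 = 583.1 mol; ν_D = −3, so ξ = 583.1/3 = 194.4 mol.
Outlet amounts (n = n₀ + ν ξ):
  C: 614.4 − 2(194.4) = 225.7
  D: 665.6 − 3(194.4) = 82.53
  A: 0 + 1(194.4) = 194.4
  B: 0 + 3(194.4) = 583.1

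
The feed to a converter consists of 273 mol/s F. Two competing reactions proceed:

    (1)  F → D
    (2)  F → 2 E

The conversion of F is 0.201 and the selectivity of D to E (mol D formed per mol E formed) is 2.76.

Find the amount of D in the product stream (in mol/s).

Conversion of F: F consumed = 0.201 × 273 = 54.87 mol/s = 1ξ₁ + 1ξ₂.
Selectivity: 1ξ₁ / (2ξ₂) = 2.76 → ξ₁ = 5.52 ξ₂.
Substitute: (1·5.52 + 1) ξ₂ = 54.87 → ξ₂ = 8.416 mol/s, ξ₁ = 46.46 mol/s.
Outlet amounts (n = n₀ + Σ ν·ξ):
  F: 273 − 1(46.46) − 1(8.416) = 218.1
  D: 0 + 1(46.46) = 46.46
  E: 0 + 2(8.416) = 16.83

46.5 mol/s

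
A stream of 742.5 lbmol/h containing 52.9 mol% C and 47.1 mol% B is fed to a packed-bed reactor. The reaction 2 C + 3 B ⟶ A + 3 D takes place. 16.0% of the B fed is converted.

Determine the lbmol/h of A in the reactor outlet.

B reacted = 0.16 × 349.7 = 55.95 lbmol/h; ν_B = −3, so ξ = 55.95/3 = 18.65 lbmol/h.
Outlet amounts (n = n₀ + ν ξ):
  C: 392.8 − 2(18.65) = 355.5
  B: 349.7 − 3(18.65) = 293.8
  A: 0 + 1(18.65) = 18.65
  D: 0 + 3(18.65) = 55.95

18.7 lbmol/h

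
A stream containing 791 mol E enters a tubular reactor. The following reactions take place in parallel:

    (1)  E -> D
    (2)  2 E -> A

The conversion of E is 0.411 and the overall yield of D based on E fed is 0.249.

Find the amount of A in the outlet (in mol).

64.1 mol

Yield of D: 1ξ₁ / 791 = 0.249 → ξ₁ = 197 mol.
Conversion of E: 1ξ₁ + 2ξ₂ = 0.411 × 791 = 325.1 → ξ₂ = 64.07 mol.
Outlet amounts (n = n₀ + Σ ν·ξ):
  E: 791 − 1(197) − 2(64.07) = 465.9
  D: 0 + 1(197) = 197
  A: 0 + 1(64.07) = 64.07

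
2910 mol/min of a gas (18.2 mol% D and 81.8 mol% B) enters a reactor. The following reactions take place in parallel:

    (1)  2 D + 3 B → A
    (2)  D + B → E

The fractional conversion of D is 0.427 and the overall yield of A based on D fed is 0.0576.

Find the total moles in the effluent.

2620 mol/min

Yield of A: 1ξ₁ / 529.6 = 0.0576 → ξ₁ = 30.51 mol/min.
Conversion of D: 2ξ₁ + 1ξ₂ = 0.427 × 529.6 = 226.1 → ξ₂ = 165.1 mol/min.
Outlet amounts (n = n₀ + Σ ν·ξ):
  D: 529.6 − 2(30.51) − 1(165.1) = 303.5
  B: 2380 − 3(30.51) − 1(165.1) = 2124
  A: 0 + 1(30.51) = 30.51
  E: 0 + 1(165.1) = 165.1
Total out = 303.5 + 2124 + 30.51 + 165.1 = 2623 mol/min.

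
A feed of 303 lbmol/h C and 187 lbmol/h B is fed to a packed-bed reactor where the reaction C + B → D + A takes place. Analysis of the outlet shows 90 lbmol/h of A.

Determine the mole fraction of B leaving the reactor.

For A: n = n₀ + 1ξ → 90 = 0 + 1ξ, giving ξ = 90 lbmol/h.
Outlet amounts (n = n₀ + ν ξ):
  C: 303 − 1(90) = 213
  B: 187 − 1(90) = 97
  D: 0 + 1(90) = 90
  A: 0 + 1(90) = 90
Total out = 490 lbmol/h; y_B = 97 / 490 = 0.198.

0.198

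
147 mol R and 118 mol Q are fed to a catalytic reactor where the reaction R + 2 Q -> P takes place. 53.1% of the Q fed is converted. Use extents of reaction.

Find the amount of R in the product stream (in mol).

Q reacted = 0.531 × 118 = 62.66 mol; ν_Q = −2, so ξ = 62.66/2 = 31.33 mol.
Outlet amounts (n = n₀ + ν ξ):
  R: 147 − 1(31.33) = 115.7
  Q: 118 − 2(31.33) = 55.34
  P: 0 + 1(31.33) = 31.33

116 mol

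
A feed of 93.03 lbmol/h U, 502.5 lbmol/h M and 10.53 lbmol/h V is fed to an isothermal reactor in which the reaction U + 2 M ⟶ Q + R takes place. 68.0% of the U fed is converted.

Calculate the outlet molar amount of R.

63.3 lbmol/h

U reacted = 0.68 × 93.03 = 63.26 lbmol/h; ν_U = −1, so ξ = 63.26/1 = 63.26 lbmol/h.
Outlet amounts (n = n₀ + ν ξ):
  U: 93.03 − 1(63.26) = 29.77
  M: 502.5 − 2(63.26) = 376
  Q: 0 + 1(63.26) = 63.26
  R: 0 + 1(63.26) = 63.26
  V: 10.53 (inert)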